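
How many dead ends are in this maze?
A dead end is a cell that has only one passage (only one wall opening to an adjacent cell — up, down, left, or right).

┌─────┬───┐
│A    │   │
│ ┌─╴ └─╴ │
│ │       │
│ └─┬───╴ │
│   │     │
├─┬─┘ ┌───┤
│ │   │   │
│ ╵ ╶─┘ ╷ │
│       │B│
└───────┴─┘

Checking each cell for number of passages:

Dead ends found at positions:
  (0, 3)
  (1, 1)
  (2, 1)
  (3, 0)
  (4, 4)
Total dead ends: 5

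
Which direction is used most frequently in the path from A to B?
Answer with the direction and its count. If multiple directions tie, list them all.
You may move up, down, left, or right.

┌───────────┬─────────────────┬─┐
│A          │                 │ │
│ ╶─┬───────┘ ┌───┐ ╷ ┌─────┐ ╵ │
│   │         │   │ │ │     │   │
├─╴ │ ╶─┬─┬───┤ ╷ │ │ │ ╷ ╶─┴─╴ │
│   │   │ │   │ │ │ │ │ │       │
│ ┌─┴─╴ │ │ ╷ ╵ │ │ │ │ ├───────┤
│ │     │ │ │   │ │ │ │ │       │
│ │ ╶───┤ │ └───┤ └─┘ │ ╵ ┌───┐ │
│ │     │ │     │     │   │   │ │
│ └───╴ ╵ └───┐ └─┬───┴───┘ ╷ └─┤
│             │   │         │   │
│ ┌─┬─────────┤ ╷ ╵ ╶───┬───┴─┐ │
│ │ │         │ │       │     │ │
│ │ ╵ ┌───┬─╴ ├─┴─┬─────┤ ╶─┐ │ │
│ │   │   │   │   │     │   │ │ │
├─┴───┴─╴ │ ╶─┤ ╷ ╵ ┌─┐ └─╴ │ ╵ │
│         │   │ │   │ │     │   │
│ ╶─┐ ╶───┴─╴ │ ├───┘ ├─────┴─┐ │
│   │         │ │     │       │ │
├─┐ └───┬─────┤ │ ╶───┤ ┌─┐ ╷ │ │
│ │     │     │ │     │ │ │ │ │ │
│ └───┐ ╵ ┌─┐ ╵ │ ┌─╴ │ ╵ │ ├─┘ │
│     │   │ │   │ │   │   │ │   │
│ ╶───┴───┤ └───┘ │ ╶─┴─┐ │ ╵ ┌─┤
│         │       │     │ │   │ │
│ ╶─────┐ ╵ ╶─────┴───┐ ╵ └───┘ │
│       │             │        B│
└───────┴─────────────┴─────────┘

Directions: down, right, down, left, down, down, down, right, right, right, up, left, left, up, right, right, up, left, up, right, right, right, right, up, right, right, right, right, down, down, down, down, left, left, up, up, up, left, down, down, left, up, left, down, down, right, right, down, right, down, right, up, right, right, right, right, up, right, down, right, down, down, down, down, down, down, left, down, left, up, up, up, left, left, down, down, right, down, down, right, right, right
Counts: {'down': 27, 'right': 28, 'left': 13, 'up': 14}
Most common: right (28 times)

Solution:

┌───────────┬─────────────────┬─┐
│A          │↱ → → → ↓        │ │
│ ╶─┬───────┘ ┌───┐ ╷ ┌─────┐ ╵ │
│↳ ↓│↱ → → → ↑│↓ ↰│ │↓│     │   │
├─╴ │ ╶─┬─┬───┤ ╷ │ │ │ ╷ ╶─┴─╴ │
│↓ ↲│↑ ↰│ │↓ ↰│↓│↑│ │↓│ │       │
│ ┌─┴─╴ │ │ ╷ ╵ │ │ │ │ ├───────┤
│↓│↱ → ↑│ │↓│↑ ↲│↑│ │↓│ │       │
│ │ ╶───┤ │ └───┤ └─┘ │ ╵ ┌───┐ │
│↓│↑ ← ↰│ │↳ → ↓│↑ ← ↲│   │↱ ↓│ │
│ └───╴ ╵ └───┐ └─┬───┴───┘ ╷ └─┤
│↳ → → ↑      │↳ ↓│↱ → → → ↑│↳ ↓│
│ ┌─┬─────────┤ ╷ ╵ ╶───┬───┴─┐ │
│ │ │         │ │↳ ↑    │     │↓│
│ │ ╵ ┌───┬─╴ ├─┴─┬─────┤ ╶─┐ │ │
│ │   │   │   │   │     │   │ │↓│
├─┴───┴─╴ │ ╶─┤ ╷ ╵ ┌─┐ └─╴ │ ╵ │
│         │   │ │   │ │     │  ↓│
│ ╶─┐ ╶───┴─╴ │ ├───┘ ├─────┴─┐ │
│   │         │ │     │↓ ← ↰  │↓│
├─┐ └───┬─────┤ │ ╶───┤ ┌─┐ ╷ │ │
│ │     │     │ │     │↓│ │↑│ │↓│
│ └───┐ ╵ ┌─┐ ╵ │ ┌─╴ │ ╵ │ ├─┘ │
│     │   │ │   │ │   │↳ ↓│↑│↓ ↲│
│ ╶───┴───┤ └───┘ │ ╶─┴─┐ │ ╵ ┌─┤
│         │       │     │↓│↑ ↲│ │
│ ╶─────┐ ╵ ╶─────┴───┐ ╵ └───┘ │
│       │             │  ↳ → → B│
└───────┴─────────────┴─────────┘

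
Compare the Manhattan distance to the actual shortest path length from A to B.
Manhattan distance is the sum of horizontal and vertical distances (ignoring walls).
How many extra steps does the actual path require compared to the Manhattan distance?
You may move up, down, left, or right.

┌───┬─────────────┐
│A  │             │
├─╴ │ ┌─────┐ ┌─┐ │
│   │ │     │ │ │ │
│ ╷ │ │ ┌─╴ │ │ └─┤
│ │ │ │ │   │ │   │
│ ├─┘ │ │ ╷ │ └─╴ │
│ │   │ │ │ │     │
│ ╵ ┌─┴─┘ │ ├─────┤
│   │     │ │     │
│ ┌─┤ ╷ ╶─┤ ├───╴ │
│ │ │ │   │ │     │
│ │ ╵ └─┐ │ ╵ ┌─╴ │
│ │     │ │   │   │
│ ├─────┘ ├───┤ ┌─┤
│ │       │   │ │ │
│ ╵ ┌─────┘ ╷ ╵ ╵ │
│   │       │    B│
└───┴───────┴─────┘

Manhattan distance: |8 - 0| + |8 - 0| = 16
Actual path length: 36
Extra steps: 36 - 16 = 20

Solution:

┌───┬─────────────┐
│A ↓│             │
├─╴ │ ┌─────┐ ┌─┐ │
│↓ ↲│ │     │ │ │ │
│ ╷ │ │ ┌─╴ │ │ └─┤
│↓│ │ │ │↱ ↓│ │   │
│ ├─┘ │ │ ╷ │ └─╴ │
│↓│   │ │↑│↓│     │
│ ╵ ┌─┴─┘ │ ├─────┤
│↓  │  ↱ ↑│↓│     │
│ ┌─┤ ╷ ╶─┤ ├───╴ │
│↓│ │ │↑ ↰│↓│↱ → ↓│
│ │ ╵ └─┐ │ ╵ ┌─╴ │
│↓│     │↑│↳ ↑│↓ ↲│
│ ├─────┘ ├───┤ ┌─┤
│↓│↱ → → ↑│   │↓│ │
│ ╵ ┌─────┘ ╷ ╵ ╵ │
│↳ ↑│       │  ↳ B│
└───┴───────┴─────┘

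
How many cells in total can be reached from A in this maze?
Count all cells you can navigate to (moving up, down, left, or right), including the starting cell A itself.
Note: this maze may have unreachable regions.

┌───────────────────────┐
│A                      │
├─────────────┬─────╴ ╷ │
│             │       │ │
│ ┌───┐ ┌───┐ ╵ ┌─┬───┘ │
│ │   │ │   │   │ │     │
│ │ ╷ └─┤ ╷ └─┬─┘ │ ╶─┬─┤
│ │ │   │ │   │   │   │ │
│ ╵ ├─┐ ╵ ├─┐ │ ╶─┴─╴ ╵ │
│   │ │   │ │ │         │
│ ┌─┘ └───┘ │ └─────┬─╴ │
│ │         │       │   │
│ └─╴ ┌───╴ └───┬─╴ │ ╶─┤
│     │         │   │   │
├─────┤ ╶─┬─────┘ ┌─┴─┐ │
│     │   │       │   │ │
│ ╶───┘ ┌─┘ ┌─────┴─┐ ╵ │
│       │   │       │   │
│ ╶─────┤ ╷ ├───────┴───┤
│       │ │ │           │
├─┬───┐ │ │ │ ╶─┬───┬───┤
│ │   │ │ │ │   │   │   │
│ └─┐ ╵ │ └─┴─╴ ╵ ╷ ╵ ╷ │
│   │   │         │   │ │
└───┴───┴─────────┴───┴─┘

Using BFS/flood-fill to find all reachable cells from A:
Maze size: 12 × 12 = 144 total cells
7 cell(s) are walled off and cannot be reached from A.
Reachable cells: 137

Reachable region (· marks reachable cells):

┌───────────────────────┐
│A · · · · · · · · · · ·│
├─────────────┬─────╴ ╷ │
│· · · · · · ·│· · · ·│·│
│ ┌───┐ ┌───┐ ╵ ┌─┬───┘ │
│·│· ·│·│· ·│· ·│·│· · ·│
│ │ ╷ └─┤ ╷ └─┬─┘ │ ╶─┬─┤
│·│·│· ·│·│· ·│· ·│· ·│·│
│ ╵ ├─┐ ╵ ├─┐ │ ╶─┴─╴ ╵ │
│· ·│·│· ·│·│·│· · · · ·│
│ ┌─┘ └───┘ │ └─────┬─╴ │
│·│· · · · ·│· · · ·│· ·│
│ └─╴ ┌───╴ └───┬─╴ │ ╶─┤
│· · ·│· · · · ·│· ·│· ·│
├─────┤ ╶─┬─────┘ ┌─┴─┐ │
│· · ·│· ·│· · · ·│· ·│·│
│ ╶───┘ ┌─┘ ┌─────┴─┐ ╵ │
│· · · ·│· ·│       │· ·│
│ ╶─────┤ ╷ ├───────┴───┤
│· · · ·│·│·│· · · · · ·│
├─┬───┐ │ │ │ ╶─┬───┬───┤
│ │· ·│·│·│·│· ·│· ·│· ·│
│ └─┐ ╵ │ └─┴─╴ ╵ ╷ ╵ ╷ │
│   │· ·│· · · · ·│· ·│·│
└───┴───┴─────────┴───┴─┘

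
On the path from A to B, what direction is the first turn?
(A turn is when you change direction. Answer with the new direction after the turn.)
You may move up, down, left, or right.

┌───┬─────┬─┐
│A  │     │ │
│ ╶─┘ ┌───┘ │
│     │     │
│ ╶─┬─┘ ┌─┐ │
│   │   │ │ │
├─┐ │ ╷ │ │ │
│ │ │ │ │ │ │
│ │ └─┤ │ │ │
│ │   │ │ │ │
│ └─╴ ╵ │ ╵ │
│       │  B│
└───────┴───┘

Directions: down, down, right, down, down, right, down, right, up, up, up, up, right, right, down, down, down, down
First turn direction: right

Solution:

┌───┬─────┬─┐
│A  │     │ │
│ ╶─┘ ┌───┘ │
│↓    │↱ → ↓│
│ ╶─┬─┘ ┌─┐ │
│↳ ↓│  ↑│ │↓│
├─┐ │ ╷ │ │ │
│ │↓│ │↑│ │↓│
│ │ └─┤ │ │ │
│ │↳ ↓│↑│ │↓│
│ └─╴ ╵ │ ╵ │
│    ↳ ↑│  B│
└───────┴───┘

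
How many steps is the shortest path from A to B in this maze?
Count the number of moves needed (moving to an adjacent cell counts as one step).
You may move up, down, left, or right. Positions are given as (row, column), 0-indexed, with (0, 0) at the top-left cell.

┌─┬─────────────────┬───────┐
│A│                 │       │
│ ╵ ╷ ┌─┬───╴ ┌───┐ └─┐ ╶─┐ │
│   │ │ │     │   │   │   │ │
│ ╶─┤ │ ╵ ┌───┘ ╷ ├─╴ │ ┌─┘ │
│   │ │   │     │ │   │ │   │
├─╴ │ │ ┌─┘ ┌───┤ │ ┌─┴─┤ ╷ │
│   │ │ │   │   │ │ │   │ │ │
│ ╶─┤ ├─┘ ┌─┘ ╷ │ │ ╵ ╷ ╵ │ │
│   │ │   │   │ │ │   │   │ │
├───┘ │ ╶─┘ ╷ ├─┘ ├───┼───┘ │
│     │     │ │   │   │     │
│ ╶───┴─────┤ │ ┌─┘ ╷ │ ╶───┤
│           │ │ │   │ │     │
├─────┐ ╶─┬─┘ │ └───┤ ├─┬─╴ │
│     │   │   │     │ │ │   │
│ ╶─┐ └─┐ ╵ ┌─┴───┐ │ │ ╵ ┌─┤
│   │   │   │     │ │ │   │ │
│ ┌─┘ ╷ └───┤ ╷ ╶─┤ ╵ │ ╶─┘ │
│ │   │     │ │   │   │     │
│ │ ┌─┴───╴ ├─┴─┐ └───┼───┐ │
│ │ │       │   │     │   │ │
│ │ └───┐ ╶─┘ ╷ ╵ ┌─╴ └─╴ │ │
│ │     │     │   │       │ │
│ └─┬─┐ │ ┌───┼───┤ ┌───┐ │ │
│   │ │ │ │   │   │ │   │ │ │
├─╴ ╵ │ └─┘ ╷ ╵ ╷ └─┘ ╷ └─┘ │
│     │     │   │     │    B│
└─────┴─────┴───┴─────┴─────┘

Using BFS to find shortest path:
Start: (0, 0), End: (13, 13)
Path found:
(0,0) → (1,0) → (1,1) → (0,1) → (0,2) → (0,3) → (0,4) → (0,5) → (0,6) → (0,7) → (0,8) → (0,9) → (1,9) → (1,10) → (2,10) → (2,9) → (3,9) → (4,9) → (4,10) → (3,10) → (3,11) → (4,11) → (4,12) → (3,12) → (2,12) → (2,13) → (3,13) → (4,13) → (5,13) → (5,12) → (5,11) → (6,11) → (6,12) → (6,13) → (7,13) → (7,12) → (8,12) → (8,11) → (9,11) → (9,12) → (9,13) → (10,13) → (11,13) → (12,13) → (13,13)
Number of steps: 44

Solution:

┌─┬─────────────────┬───────┐
│A│↱ → → → → → → → ↓│       │
│ ╵ ╷ ┌─┬───╴ ┌───┐ └─┐ ╶─┐ │
│↳ ↑│ │ │     │   │↳ ↓│   │ │
│ ╶─┤ │ ╵ ┌───┘ ╷ ├─╴ │ ┌─┘ │
│   │ │   │     │ │↓ ↲│ │↱ ↓│
├─╴ │ │ ┌─┘ ┌───┤ │ ┌─┴─┤ ╷ │
│   │ │ │   │   │ │↓│↱ ↓│↑│↓│
│ ╶─┤ ├─┘ ┌─┘ ╷ │ │ ╵ ╷ ╵ │ │
│   │ │   │   │ │ │↳ ↑│↳ ↑│↓│
├───┘ │ ╶─┘ ╷ ├─┘ ├───┼───┘ │
│     │     │ │   │   │↓ ← ↲│
│ ╶───┴─────┤ │ ┌─┘ ╷ │ ╶───┤
│           │ │ │   │ │↳ → ↓│
├─────┐ ╶─┬─┘ │ └───┤ ├─┬─╴ │
│     │   │   │     │ │ │↓ ↲│
│ ╶─┐ └─┐ ╵ ┌─┴───┐ │ │ ╵ ┌─┤
│   │   │   │     │ │ │↓ ↲│ │
│ ┌─┘ ╷ └───┤ ╷ ╶─┤ ╵ │ ╶─┘ │
│ │   │     │ │   │   │↳ → ↓│
│ │ ┌─┴───╴ ├─┴─┐ └───┼───┐ │
│ │ │       │   │     │   │↓│
│ │ └───┐ ╶─┘ ╷ ╵ ┌─╴ └─╴ │ │
│ │     │     │   │       │↓│
│ └─┬─┐ │ ┌───┼───┤ ┌───┐ │ │
│   │ │ │ │   │   │ │   │ │↓│
├─╴ ╵ │ └─┘ ╷ ╵ ╷ └─┘ ╷ └─┘ │
│     │     │   │     │    B│
└─────┴─────┴───┴─────┴─────┘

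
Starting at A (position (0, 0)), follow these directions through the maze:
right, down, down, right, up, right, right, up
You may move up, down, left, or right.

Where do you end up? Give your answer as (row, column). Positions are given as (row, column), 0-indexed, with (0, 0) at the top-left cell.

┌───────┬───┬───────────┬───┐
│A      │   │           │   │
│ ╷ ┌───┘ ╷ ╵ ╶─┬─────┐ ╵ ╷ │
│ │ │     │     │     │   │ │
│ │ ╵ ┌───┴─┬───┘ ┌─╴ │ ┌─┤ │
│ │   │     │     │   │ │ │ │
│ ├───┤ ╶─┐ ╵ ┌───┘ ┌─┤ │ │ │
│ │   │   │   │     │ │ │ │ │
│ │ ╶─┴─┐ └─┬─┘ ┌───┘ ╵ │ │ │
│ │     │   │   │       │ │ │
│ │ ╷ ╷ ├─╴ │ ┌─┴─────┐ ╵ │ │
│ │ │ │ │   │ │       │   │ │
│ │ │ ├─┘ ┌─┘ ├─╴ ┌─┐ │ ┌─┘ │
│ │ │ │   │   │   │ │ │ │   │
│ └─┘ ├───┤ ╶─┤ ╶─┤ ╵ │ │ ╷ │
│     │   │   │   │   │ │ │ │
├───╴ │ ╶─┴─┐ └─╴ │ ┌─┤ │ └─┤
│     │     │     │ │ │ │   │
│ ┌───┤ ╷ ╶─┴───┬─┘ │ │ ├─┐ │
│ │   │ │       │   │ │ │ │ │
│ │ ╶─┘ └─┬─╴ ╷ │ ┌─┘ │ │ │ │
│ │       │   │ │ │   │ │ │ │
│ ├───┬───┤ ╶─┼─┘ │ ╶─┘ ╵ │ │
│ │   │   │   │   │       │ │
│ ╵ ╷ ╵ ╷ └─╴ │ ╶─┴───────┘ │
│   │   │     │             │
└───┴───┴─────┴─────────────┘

Following directions step by step:
Start: (0, 0)
  right: (0, 0) → (0, 1)
  down: (0, 1) → (1, 1)
  down: (1, 1) → (2, 1)
  right: (2, 1) → (2, 2)
  up: (2, 2) → (1, 2)
  right: (1, 2) → (1, 3)
  right: (1, 3) → (1, 4)
  up: (1, 4) → (0, 4)
Final position: (0, 4)

Path taken:

┌───────┬───┬───────────┬───┐
│A ↓    │B  │           │   │
│ ╷ ┌───┘ ╷ ╵ ╶─┬─────┐ ╵ ╷ │
│ │↓│↱ → ↑│     │     │   │ │
│ │ ╵ ┌───┴─┬───┘ ┌─╴ │ ┌─┤ │
│ │↳ ↑│     │     │   │ │ │ │
│ ├───┤ ╶─┐ ╵ ┌───┘ ┌─┤ │ │ │
│ │   │   │   │     │ │ │ │ │
│ │ ╶─┴─┐ └─┬─┘ ┌───┘ ╵ │ │ │
│ │     │   │   │       │ │ │
│ │ ╷ ╷ ├─╴ │ ┌─┴─────┐ ╵ │ │
│ │ │ │ │   │ │       │   │ │
│ │ │ ├─┘ ┌─┘ ├─╴ ┌─┐ │ ┌─┘ │
│ │ │ │   │   │   │ │ │ │   │
│ └─┘ ├───┤ ╶─┤ ╶─┤ ╵ │ │ ╷ │
│     │   │   │   │   │ │ │ │
├───╴ │ ╶─┴─┐ └─╴ │ ┌─┤ │ └─┤
│     │     │     │ │ │ │   │
│ ┌───┤ ╷ ╶─┴───┬─┘ │ │ ├─┐ │
│ │   │ │       │   │ │ │ │ │
│ │ ╶─┘ └─┬─╴ ╷ │ ┌─┘ │ │ │ │
│ │       │   │ │ │   │ │ │ │
│ ├───┬───┤ ╶─┼─┘ │ ╶─┘ ╵ │ │
│ │   │   │   │   │       │ │
│ ╵ ╷ ╵ ╷ └─╴ │ ╶─┴───────┘ │
│   │   │     │             │
└───┴───┴─────┴─────────────┘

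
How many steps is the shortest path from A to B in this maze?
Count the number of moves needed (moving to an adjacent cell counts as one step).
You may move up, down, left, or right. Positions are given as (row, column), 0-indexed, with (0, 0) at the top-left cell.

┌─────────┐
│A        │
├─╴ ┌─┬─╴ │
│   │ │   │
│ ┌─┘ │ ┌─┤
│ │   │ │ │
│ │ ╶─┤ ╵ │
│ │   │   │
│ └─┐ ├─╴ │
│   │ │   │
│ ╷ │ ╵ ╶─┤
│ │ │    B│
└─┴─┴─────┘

Using BFS to find shortest path:
Start: (0, 0), End: (5, 4)
Path found:
(0,0) → (0,1) → (0,2) → (0,3) → (0,4) → (1,4) → (1,3) → (2,3) → (3,3) → (3,4) → (4,4) → (4,3) → (5,3) → (5,4)
Number of steps: 13

Solution:

┌─────────┐
│A → → → ↓│
├─╴ ┌─┬─╴ │
│   │ │↓ ↲│
│ ┌─┘ │ ┌─┤
│ │   │↓│ │
│ │ ╶─┤ ╵ │
│ │   │↳ ↓│
│ └─┐ ├─╴ │
│   │ │↓ ↲│
│ ╷ │ ╵ ╶─┤
│ │ │  ↳ B│
└─┴─┴─────┘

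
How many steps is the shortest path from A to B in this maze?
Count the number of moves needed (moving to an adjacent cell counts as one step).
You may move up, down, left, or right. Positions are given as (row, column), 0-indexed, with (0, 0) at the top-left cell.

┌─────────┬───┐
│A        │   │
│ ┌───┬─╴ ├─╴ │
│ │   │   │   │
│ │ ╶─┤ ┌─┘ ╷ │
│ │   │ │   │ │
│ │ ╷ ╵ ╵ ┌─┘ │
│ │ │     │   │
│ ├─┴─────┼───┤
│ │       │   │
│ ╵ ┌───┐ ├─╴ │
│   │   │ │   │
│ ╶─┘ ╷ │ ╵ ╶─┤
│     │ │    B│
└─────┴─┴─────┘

Using BFS to find shortest path:
Start: (0, 0), End: (6, 6)
Path found:
(0,0) → (1,0) → (2,0) → (3,0) → (4,0) → (5,0) → (5,1) → (4,1) → (4,2) → (4,3) → (4,4) → (5,4) → (6,4) → (6,5) → (6,6)
Number of steps: 14

Solution:

┌─────────┬───┐
│A        │   │
│ ┌───┬─╴ ├─╴ │
│↓│   │   │   │
│ │ ╶─┤ ┌─┘ ╷ │
│↓│   │ │   │ │
│ │ ╷ ╵ ╵ ┌─┘ │
│↓│ │     │   │
│ ├─┴─────┼───┤
│↓│↱ → → ↓│   │
│ ╵ ┌───┐ ├─╴ │
│↳ ↑│   │↓│   │
│ ╶─┘ ╷ │ ╵ ╶─┤
│     │ │↳ → B│
└─────┴─┴─────┘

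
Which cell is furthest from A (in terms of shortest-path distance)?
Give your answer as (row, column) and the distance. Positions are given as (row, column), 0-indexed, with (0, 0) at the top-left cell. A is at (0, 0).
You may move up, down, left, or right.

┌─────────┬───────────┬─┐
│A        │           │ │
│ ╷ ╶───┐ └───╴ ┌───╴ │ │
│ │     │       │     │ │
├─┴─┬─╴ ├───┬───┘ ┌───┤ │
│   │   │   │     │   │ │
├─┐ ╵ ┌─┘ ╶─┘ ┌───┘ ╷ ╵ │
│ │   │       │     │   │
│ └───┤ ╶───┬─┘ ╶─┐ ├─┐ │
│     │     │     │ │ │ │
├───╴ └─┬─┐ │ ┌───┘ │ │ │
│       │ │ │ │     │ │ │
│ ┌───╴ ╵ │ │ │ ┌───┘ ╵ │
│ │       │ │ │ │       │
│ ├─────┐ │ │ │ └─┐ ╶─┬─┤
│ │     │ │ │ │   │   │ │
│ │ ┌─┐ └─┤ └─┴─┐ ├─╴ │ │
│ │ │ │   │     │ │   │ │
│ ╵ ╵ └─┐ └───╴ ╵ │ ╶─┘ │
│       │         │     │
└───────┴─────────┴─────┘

Computing BFS distances from A to all cells:
Furthest cell: (7, 11)
Distance: 60 steps

Path from A to the furthest cell:

┌─────────┬───────────┬─┐
│A → → → ↓│    ↱ → → ↓│ │
│ ╷ ╶───┐ └───╴ ┌───╴ │ │
│ │     │↳ → → ↑│↓ ← ↲│ │
├─┴─┬─╴ ├───┬───┘ ┌───┤ │
│   │   │   │↓ ← ↲│↱ ↓│ │
├─┐ ╵ ┌─┘ ╶─┘ ┌───┘ ╷ ╵ │
│ │   │↓ ← ← ↲│    ↑│↳ ↓│
│ └───┤ ╶───┬─┘ ╶─┐ ├─┐ │
│     │↳ → ↓│     │↑│ │↓│
├───╴ └─┬─┐ │ ┌───┘ │ │ │
│       │ │↓│ │↱ → ↑│ │↓│
│ ┌───╴ ╵ │ │ │ ┌───┘ ╵ │
│ │       │↓│ │↑│  ↓ ← ↲│
│ ├─────┐ │ │ │ └─┐ ╶─┬─┤
│ │     │ │↓│ │↑ ↰│↳ ↓│B│
│ │ ┌─┐ └─┤ └─┴─┐ ├─╴ │ │
│ │ │ │   │↳ → ↓│↑│↓ ↲│↑│
│ ╵ ╵ └─┐ └───╴ ╵ │ ╶─┘ │
│       │      ↳ ↑│↳ → ↑│
└───────┴─────────┴─────┘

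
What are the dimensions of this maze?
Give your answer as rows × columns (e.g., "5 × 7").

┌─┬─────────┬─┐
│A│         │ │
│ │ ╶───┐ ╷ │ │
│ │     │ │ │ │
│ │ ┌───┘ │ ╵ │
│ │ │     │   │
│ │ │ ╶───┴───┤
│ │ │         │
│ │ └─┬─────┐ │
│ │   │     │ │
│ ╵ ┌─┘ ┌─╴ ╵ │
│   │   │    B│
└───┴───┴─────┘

Counting the maze dimensions:
Rows (vertical): 6
Columns (horizontal): 7
Dimensions: 6 × 7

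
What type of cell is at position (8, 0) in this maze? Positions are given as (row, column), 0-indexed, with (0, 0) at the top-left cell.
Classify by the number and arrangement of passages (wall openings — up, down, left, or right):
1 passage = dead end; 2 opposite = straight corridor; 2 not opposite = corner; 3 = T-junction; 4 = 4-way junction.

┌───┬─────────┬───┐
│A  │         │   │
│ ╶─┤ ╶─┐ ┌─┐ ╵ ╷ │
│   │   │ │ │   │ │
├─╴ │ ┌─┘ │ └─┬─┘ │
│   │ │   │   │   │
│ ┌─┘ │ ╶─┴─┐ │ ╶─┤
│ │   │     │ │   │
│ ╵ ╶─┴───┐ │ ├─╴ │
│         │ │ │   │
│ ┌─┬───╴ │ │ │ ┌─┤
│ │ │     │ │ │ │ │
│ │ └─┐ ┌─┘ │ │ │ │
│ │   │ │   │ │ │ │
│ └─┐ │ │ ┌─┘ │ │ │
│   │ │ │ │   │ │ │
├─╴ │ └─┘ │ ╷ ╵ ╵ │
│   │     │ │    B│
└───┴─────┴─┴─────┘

Checking cell at (8, 0):
Number of passages: 1
Cell type: dead end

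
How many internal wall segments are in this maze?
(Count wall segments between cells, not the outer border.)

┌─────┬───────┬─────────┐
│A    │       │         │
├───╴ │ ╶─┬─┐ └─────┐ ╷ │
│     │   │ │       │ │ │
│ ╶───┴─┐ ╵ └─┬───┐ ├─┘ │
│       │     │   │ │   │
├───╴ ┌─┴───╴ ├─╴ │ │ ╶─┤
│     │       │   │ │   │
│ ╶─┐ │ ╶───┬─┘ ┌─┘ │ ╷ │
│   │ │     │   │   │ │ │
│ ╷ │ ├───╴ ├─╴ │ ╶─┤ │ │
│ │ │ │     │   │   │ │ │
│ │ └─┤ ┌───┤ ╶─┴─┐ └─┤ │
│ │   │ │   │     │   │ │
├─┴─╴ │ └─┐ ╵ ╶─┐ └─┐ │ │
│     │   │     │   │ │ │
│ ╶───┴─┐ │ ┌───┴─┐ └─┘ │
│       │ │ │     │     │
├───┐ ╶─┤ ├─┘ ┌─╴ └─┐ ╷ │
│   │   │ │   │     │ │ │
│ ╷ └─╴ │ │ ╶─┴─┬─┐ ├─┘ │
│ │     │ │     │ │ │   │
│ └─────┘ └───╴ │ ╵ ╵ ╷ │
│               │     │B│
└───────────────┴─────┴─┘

Counting internal wall segments:
Total internal walls: 121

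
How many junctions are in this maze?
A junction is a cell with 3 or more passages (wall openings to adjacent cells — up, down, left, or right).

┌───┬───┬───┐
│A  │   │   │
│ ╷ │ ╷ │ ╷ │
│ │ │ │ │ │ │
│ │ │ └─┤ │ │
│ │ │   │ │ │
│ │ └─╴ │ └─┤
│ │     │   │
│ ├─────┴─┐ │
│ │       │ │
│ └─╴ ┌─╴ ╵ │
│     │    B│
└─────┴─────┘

Checking each cell for number of passages:

Junctions found (3+ passages):
  (4, 2): 3 passages
  (5, 4): 3 passages
Total junctions: 2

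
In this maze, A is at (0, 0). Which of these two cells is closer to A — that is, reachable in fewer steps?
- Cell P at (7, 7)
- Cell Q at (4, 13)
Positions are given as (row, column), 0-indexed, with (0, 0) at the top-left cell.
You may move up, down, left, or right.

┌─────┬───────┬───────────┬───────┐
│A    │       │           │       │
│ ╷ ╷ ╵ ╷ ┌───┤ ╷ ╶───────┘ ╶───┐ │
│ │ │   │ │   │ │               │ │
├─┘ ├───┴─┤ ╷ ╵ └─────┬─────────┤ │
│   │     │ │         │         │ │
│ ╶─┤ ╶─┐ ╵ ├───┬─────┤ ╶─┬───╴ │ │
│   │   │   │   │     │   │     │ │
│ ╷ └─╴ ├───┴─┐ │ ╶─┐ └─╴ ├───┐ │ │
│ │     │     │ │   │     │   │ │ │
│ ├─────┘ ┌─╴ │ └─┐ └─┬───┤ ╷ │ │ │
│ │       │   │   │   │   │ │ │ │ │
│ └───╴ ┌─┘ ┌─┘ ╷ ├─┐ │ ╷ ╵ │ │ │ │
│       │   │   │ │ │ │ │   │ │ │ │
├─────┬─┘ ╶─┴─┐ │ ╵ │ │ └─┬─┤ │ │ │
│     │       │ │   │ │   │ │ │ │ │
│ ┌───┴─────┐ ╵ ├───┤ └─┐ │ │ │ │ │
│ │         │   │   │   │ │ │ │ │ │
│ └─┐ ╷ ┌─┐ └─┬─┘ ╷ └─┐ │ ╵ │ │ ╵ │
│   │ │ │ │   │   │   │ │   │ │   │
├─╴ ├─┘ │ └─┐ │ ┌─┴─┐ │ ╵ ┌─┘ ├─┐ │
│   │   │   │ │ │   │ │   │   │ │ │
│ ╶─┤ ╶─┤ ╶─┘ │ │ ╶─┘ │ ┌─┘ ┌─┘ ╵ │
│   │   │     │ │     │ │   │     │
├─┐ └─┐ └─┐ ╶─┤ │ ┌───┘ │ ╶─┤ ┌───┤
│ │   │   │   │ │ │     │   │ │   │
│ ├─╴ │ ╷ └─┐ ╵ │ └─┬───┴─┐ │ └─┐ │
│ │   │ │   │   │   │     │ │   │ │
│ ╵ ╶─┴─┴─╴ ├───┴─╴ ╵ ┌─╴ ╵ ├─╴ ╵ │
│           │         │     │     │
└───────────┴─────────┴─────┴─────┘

Shortest path A → P at (7, 7): 26 steps
Shortest path A → Q at (4, 13): 85 steps

P is closer (26 steps vs 85 steps).

Path to P:

┌─────┬───────┬───────────┬───────┐
│A ↓  │       │           │       │
│ ╷ ╷ ╵ ╷ ┌───┤ ╷ ╶───────┘ ╶───┐ │
│ │↓│   │ │   │ │               │ │
├─┘ ├───┴─┤ ╷ ╵ └─────┬─────────┤ │
│↓ ↲│     │ │         │         │ │
│ ╶─┤ ╶─┐ ╵ ├───┬─────┤ ╶─┬───╴ │ │
│↓  │   │   │   │     │   │     │ │
│ ╷ └─╴ ├───┴─┐ │ ╶─┐ └─╴ ├───┐ │ │
│↓│     │↱ → ↓│ │   │     │   │ │ │
│ ├─────┘ ┌─╴ │ └─┐ └─┬───┤ ╷ │ │ │
│↓│    ↱ ↑│↓ ↲│   │   │   │ │ │ │ │
│ └───╴ ┌─┘ ┌─┘ ╷ ├─┐ │ ╷ ╵ │ │ │ │
│↳ → → ↑│↓ ↲│   │ │ │ │ │   │ │ │ │
├─────┬─┘ ╶─┴─┐ │ ╵ │ │ └─┬─┤ │ │ │
│     │  ↳ → ↓│P│   │ │   │ │ │ │ │
│ ┌───┴─────┐ ╵ ├───┤ └─┐ │ │ │ │ │
│ │         │↳ ↑│   │   │ │ │ │ │ │
│ └─┐ ╷ ┌─┐ └─┬─┘ ╷ └─┐ │ ╵ │ │ ╵ │
│   │ │ │ │   │   │   │ │   │ │   │
├─╴ ├─┘ │ └─┐ │ ┌─┴─┐ │ ╵ ┌─┘ ├─┐ │
│   │   │   │ │ │   │ │   │   │ │ │
│ ╶─┤ ╶─┤ ╶─┘ │ │ ╶─┘ │ ┌─┘ ┌─┘ ╵ │
│   │   │     │ │     │ │   │     │
├─┐ └─┐ └─┐ ╶─┤ │ ┌───┘ │ ╶─┤ ┌───┤
│ │   │   │   │ │ │     │   │ │   │
│ ├─╴ │ ╷ └─┐ ╵ │ └─┬───┴─┐ │ └─┐ │
│ │   │ │   │   │   │     │ │   │ │
│ ╵ ╶─┴─┴─╴ ├───┴─╴ ╵ ┌─╴ ╵ ├─╴ ╵ │
│           │         │     │     │
└───────────┴─────────┴─────┴─────┘

Path to Q:

┌─────┬───────┬───────────┬───────┐
│A ↓  │       │↱ ↓        │↱ → → ↓│
│ ╷ ╷ ╵ ╷ ┌───┤ ╷ ╶───────┘ ╶───┐ │
│ │↓│   │ │↱ ↓│↑│↳ → → → → ↑    │↓│
├─┘ ├───┴─┤ ╷ ╵ └─────┬─────────┤ │
│↓ ↲│↱ → ↓│↑│↳ ↑      │↓ ← ← ← ↰│↓│
│ ╶─┤ ╶─┐ ╵ ├───┬─────┤ ╶─┬───╴ │ │
│↳ ↓│↑ ↰│↳ ↑│   │↓ ← ↰│↳ ↓│    ↑│↓│
│ ╷ └─╴ ├───┴─┐ │ ╶─┐ └─╴ ├───┐ │ │
│ │↳ → ↑│     │ │↳ ↓│↑ ← ↲│Q  │↑│↓│
│ ├─────┘ ┌─╴ │ └─┐ └─┬───┤ ╷ │ │ │
│ │       │   │   │↳ ↓│↱ ↓│↑│ │↑│↓│
│ └───╴ ┌─┘ ┌─┘ ╷ ├─┐ │ ╷ ╵ │ │ │ │
│       │   │   │ │ │↓│↑│↳ ↑│ │↑│↓│
├─────┬─┘ ╶─┴─┐ │ ╵ │ │ └─┬─┤ │ │ │
│     │       │ │   │↓│↑ ↰│ │ │↑│↓│
│ ┌───┴─────┐ ╵ ├───┤ └─┐ │ │ │ │ │
│ │         │   │   │↳ ↓│↑│ │ │↑│↓│
│ └─┐ ╷ ┌─┐ └─┬─┘ ╷ └─┐ │ ╵ │ │ ╵ │
│   │ │ │ │   │   │   │↓│↑  │ │↑ ↲│
├─╴ ├─┘ │ └─┐ │ ┌─┴─┐ │ ╵ ┌─┘ ├─┐ │
│   │   │   │ │ │   │ │↳ ↑│   │ │ │
│ ╶─┤ ╶─┤ ╶─┘ │ │ ╶─┘ │ ┌─┘ ┌─┘ ╵ │
│   │   │     │ │     │ │   │     │
├─┐ └─┐ └─┐ ╶─┤ │ ┌───┘ │ ╶─┤ ┌───┤
│ │   │   │   │ │ │     │   │ │   │
│ ├─╴ │ ╷ └─┐ ╵ │ └─┬───┴─┐ │ └─┐ │
│ │   │ │   │   │   │     │ │   │ │
│ ╵ ╶─┴─┴─╴ ├───┴─╴ ╵ ┌─╴ ╵ ├─╴ ╵ │
│           │         │     │     │
└───────────┴─────────┴─────┴─────┘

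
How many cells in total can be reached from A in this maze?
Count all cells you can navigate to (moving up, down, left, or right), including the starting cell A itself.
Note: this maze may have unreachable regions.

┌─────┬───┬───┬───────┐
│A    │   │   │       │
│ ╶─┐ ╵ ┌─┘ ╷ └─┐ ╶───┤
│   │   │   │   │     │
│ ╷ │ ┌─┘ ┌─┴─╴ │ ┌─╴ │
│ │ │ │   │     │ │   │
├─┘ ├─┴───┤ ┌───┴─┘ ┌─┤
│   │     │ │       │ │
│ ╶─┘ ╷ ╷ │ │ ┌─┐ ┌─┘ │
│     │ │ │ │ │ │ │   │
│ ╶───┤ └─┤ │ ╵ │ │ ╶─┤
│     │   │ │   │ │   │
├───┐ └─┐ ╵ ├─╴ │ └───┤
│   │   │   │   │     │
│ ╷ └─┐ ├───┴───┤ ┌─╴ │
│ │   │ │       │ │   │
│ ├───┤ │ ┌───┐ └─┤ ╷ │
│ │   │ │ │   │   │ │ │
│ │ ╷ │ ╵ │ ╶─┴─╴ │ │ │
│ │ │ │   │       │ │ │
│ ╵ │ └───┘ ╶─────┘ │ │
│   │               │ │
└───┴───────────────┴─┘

Using BFS/flood-fill to find all reachable cells from A:
Maze size: 11 × 11 = 121 total cells
5 cell(s) are walled off and cannot be reached from A.
Reachable cells: 116

Reachable region (· marks reachable cells):

┌─────┬───┬───┬───────┐
│A · ·│· ·│· ·│· · · ·│
│ ╶─┐ ╵ ┌─┘ ╷ └─┐ ╶───┤
│· ·│· ·│· ·│· ·│· · ·│
│ ╷ │ ┌─┘ ┌─┴─╴ │ ┌─╴ │
│·│·│·│· ·│· · ·│·│· ·│
├─┘ ├─┴───┤ ┌───┴─┘ ┌─┤
│· ·│· · ·│·│· · · ·│ │
│ ╶─┘ ╷ ╷ │ │ ┌─┐ ┌─┘ │
│· · ·│·│·│·│·│·│·│   │
│ ╶───┤ └─┤ │ ╵ │ │ ╶─┤
│· · ·│· ·│·│· ·│·│   │
├───┐ └─┐ ╵ ├─╴ │ └───┤
│· ·│· ·│· ·│· ·│· · ·│
│ ╷ └─┐ ├───┴───┤ ┌─╴ │
│·│· ·│·│· · · ·│·│· ·│
│ ├───┤ │ ┌───┐ └─┤ ╷ │
│·│· ·│·│·│· ·│· ·│·│·│
│ │ ╷ │ ╵ │ ╶─┴─╴ │ │ │
│·│·│·│· ·│· · · ·│·│·│
│ ╵ │ └───┘ ╶─────┘ │ │
│· ·│· · · · · · · ·│·│
└───┴───────────────┴─┘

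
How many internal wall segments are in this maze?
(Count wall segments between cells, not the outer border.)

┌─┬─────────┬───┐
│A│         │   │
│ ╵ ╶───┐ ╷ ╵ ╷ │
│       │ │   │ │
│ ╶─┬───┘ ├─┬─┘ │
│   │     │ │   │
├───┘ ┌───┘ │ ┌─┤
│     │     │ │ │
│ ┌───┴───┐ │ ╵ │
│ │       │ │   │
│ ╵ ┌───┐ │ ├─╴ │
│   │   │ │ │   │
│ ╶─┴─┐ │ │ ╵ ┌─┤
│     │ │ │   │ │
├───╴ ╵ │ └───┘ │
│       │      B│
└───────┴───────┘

Counting internal wall segments:
Total internal walls: 49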